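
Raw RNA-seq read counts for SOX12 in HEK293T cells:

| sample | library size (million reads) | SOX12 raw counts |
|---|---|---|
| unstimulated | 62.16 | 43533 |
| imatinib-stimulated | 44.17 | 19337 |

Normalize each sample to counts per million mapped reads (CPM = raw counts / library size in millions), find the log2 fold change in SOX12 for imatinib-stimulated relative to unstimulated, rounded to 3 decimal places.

CPM(unstimulated) = 43533 / 62.16 = 700.3378
CPM(imatinib-stimulated) = 19337 / 44.17 = 437.7858
Fold change = 437.7858 / 700.3378 = 0.62511
log2(0.62511) = -0.6778

-0.678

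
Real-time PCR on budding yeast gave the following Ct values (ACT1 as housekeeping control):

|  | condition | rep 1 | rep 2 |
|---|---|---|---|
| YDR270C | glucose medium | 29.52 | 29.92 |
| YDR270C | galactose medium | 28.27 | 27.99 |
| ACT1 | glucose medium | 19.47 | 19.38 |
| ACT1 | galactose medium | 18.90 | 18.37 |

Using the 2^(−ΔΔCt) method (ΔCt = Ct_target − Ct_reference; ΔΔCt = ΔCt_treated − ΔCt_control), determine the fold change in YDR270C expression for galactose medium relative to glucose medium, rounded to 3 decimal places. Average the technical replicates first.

Mean Ct: YDR270C glucose medium 29.720; YDR270C galactose medium 28.130; ACT1 glucose medium 19.425; ACT1 galactose medium 18.635
ΔCt(glucose medium) = 29.720 − 19.425 = 10.295
ΔCt(galactose medium) = 28.130 − 18.635 = 9.495
ΔΔCt = 9.495 − 10.295 = -0.800
Fold change = 2^(−(-0.800)) = 2^0.800 = 1.7411

1.741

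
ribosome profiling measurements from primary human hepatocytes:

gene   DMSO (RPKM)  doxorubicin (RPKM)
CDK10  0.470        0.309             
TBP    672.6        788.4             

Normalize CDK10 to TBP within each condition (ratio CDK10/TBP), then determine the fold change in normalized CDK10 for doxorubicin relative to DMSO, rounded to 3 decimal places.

0.561

CDK10/TBP (DMSO) = 0.470 / 672.6 = 0.00069878
CDK10/TBP (doxorubicin) = 0.309 / 788.4 = 0.00039193
Fold change = 0.00039193 / 0.00069878 = 0.5609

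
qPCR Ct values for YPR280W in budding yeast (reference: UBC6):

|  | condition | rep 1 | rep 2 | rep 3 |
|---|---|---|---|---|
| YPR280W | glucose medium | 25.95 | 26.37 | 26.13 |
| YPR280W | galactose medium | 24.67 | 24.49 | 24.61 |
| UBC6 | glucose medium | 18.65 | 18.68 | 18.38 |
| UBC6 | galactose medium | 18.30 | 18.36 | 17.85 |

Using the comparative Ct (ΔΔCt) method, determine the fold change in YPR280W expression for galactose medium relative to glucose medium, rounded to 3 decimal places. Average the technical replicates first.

Mean Ct: YPR280W glucose medium 26.150; YPR280W galactose medium 24.590; UBC6 glucose medium 18.570; UBC6 galactose medium 18.170
ΔCt(glucose medium) = 26.150 − 18.570 = 7.580
ΔCt(galactose medium) = 24.590 − 18.170 = 6.420
ΔΔCt = 6.420 − 7.580 = -1.160
Fold change = 2^(−(-1.160)) = 2^1.160 = 2.2346

2.235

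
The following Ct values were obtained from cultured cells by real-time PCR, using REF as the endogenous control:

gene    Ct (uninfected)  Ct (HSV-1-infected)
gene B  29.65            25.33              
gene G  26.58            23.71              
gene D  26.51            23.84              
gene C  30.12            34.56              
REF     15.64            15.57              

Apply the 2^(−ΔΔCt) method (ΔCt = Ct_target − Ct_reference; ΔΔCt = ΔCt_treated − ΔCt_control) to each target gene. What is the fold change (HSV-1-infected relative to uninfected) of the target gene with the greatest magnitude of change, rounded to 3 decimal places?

gene B: ΔΔCt = (25.33−15.57) − (29.65−15.64) = 9.76 − 14.01 = -4.25; fold change = 2^4.25 = 19.027
gene G: ΔΔCt = (23.71−15.57) − (26.58−15.64) = 8.14 − 10.94 = -2.80; fold change = 2^2.80 = 6.964
gene D: ΔΔCt = (23.84−15.57) − (26.51−15.64) = 8.27 − 10.87 = -2.60; fold change = 2^2.60 = 6.063
gene C: ΔΔCt = (34.56−15.57) − (30.12−15.64) = 18.99 − 14.48 = 4.51; fold change = 2^-4.51 = 0.044
gene C has the largest |ΔΔCt| = 4.51.

0.044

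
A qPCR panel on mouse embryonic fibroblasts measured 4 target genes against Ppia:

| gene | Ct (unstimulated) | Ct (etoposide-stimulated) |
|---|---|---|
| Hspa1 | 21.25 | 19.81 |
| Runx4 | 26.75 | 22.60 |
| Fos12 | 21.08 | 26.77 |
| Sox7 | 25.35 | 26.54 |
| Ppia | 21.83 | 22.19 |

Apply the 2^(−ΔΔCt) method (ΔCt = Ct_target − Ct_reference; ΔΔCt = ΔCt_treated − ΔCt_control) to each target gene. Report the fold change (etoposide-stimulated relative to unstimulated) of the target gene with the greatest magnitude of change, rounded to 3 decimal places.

Hspa1: ΔΔCt = (19.81−22.19) − (21.25−21.83) = -2.38 − (-0.58) = -1.80; fold change = 2^1.80 = 3.482
Runx4: ΔΔCt = (22.60−22.19) − (26.75−21.83) = 0.41 − 4.92 = -4.51; fold change = 2^4.51 = 22.785
Fos12: ΔΔCt = (26.77−22.19) − (21.08−21.83) = 4.58 − (-0.75) = 5.33; fold change = 2^-5.33 = 0.025
Sox7: ΔΔCt = (26.54−22.19) − (25.35−21.83) = 4.35 − 3.52 = 0.83; fold change = 2^-0.83 = 0.563
Fos12 has the largest |ΔΔCt| = 5.33.

0.025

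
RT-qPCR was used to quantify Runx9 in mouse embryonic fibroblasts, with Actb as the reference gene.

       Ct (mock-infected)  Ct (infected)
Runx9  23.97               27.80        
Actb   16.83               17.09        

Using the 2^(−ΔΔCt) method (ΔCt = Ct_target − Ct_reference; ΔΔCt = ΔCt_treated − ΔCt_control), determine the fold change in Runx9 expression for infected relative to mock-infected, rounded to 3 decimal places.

0.084

ΔCt(mock-infected) = 23.970 − 16.830 = 7.140
ΔCt(infected) = 27.800 − 17.090 = 10.710
ΔΔCt = 10.710 − 7.140 = 3.570
Fold change = 2^(−3.570) = 0.0842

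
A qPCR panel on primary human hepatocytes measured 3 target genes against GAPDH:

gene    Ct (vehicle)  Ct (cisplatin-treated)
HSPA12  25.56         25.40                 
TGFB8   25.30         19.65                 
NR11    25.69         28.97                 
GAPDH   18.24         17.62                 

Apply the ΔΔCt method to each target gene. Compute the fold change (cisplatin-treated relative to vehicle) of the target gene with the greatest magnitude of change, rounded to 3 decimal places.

32.672

HSPA12: ΔΔCt = (25.40−17.62) − (25.56−18.24) = 7.78 − 7.32 = 0.46; fold change = 2^-0.46 = 0.727
TGFB8: ΔΔCt = (19.65−17.62) − (25.30−18.24) = 2.03 − 7.06 = -5.03; fold change = 2^5.03 = 32.672
NR11: ΔΔCt = (28.97−17.62) − (25.69−18.24) = 11.35 − 7.45 = 3.90; fold change = 2^-3.90 = 0.067
TGFB8 has the largest |ΔΔCt| = 5.03.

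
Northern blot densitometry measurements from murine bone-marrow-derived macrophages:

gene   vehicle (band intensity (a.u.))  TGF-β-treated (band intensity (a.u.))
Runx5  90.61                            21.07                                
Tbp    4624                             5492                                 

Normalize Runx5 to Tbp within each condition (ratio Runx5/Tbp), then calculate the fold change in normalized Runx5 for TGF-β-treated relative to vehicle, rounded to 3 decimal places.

Runx5/Tbp (vehicle) = 90.61 / 4624 = 0.019596
Runx5/Tbp (TGF-β-treated) = 21.07 / 5492 = 0.0038365
Fold change = 0.0038365 / 0.019596 = 0.1958

0.196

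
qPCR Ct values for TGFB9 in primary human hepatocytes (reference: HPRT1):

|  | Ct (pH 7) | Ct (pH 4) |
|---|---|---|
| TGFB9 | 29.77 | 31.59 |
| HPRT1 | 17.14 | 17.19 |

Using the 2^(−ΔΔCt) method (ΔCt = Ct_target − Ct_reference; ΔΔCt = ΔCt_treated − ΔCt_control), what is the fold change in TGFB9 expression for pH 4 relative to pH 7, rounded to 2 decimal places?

ΔCt(pH 7) = 29.770 − 17.140 = 12.630
ΔCt(pH 4) = 31.590 − 17.190 = 14.400
ΔΔCt = 14.400 − 12.630 = 1.770
Fold change = 2^(−1.770) = 0.293

0.29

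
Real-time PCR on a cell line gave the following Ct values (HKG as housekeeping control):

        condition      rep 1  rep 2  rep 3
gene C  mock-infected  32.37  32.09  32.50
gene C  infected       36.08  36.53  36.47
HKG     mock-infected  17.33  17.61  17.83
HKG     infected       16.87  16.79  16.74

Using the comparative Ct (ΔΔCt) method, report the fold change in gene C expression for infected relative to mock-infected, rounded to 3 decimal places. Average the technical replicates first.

0.035

Mean Ct: gene C mock-infected 32.320; gene C infected 36.360; HKG mock-infected 17.590; HKG infected 16.800
ΔCt(mock-infected) = 32.320 − 17.590 = 14.730
ΔCt(infected) = 36.360 − 16.800 = 19.560
ΔΔCt = 19.560 − 14.730 = 4.830
Fold change = 2^(−4.830) = 0.0352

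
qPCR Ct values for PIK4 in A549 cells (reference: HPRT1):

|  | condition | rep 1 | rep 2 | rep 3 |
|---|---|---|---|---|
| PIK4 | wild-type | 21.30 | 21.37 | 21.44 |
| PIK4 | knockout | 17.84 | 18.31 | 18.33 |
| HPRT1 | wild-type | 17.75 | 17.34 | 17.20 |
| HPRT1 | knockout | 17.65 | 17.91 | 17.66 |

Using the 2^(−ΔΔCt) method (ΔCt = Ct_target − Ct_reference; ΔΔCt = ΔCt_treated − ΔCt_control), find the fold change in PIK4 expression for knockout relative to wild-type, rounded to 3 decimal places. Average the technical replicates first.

Mean Ct: PIK4 wild-type 21.370; PIK4 knockout 18.160; HPRT1 wild-type 17.430; HPRT1 knockout 17.740
ΔCt(wild-type) = 21.370 − 17.430 = 3.940
ΔCt(knockout) = 18.160 − 17.740 = 0.420
ΔΔCt = 0.420 − 3.940 = -3.520
Fold change = 2^(−(-3.520)) = 2^3.520 = 11.4716

11.472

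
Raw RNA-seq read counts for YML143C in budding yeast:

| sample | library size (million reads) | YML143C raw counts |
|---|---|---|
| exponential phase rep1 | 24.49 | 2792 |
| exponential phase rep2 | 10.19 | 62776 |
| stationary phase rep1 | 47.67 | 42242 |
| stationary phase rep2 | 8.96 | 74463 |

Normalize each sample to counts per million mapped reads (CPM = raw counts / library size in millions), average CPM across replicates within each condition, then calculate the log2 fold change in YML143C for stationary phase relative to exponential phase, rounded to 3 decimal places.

0.552

CPM(exponential phase rep1) = 2792 / 24.49 = 114.0057
CPM(exponential phase rep2) = 62776 / 10.19 = 6160.5496
CPM(stationary phase rep1) = 42242 / 47.67 = 886.1338
CPM(stationary phase rep2) = 74463 / 8.96 = 8310.6027
mean CPM(exponential phase) = 3137.2776; mean CPM(stationary phase) = 4598.3683
Fold change = 4598.3683 / 3137.2776 = 1.46572
log2(1.46572) = 0.5516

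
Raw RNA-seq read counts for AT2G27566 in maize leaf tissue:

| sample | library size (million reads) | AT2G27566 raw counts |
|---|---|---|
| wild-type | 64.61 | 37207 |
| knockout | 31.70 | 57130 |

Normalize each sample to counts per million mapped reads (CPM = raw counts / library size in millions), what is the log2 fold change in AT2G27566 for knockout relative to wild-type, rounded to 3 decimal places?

1.646

CPM(wild-type) = 37207 / 64.61 = 575.8706
CPM(knockout) = 57130 / 31.70 = 1802.2082
Fold change = 1802.2082 / 575.8706 = 3.12954
log2(3.12954) = 1.6459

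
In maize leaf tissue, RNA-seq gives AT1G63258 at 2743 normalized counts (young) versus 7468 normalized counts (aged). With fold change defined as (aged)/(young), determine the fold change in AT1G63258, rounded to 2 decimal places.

Fold change = 7468 / 2743 = 2.723
AT1G63258 is upregulated.

2.72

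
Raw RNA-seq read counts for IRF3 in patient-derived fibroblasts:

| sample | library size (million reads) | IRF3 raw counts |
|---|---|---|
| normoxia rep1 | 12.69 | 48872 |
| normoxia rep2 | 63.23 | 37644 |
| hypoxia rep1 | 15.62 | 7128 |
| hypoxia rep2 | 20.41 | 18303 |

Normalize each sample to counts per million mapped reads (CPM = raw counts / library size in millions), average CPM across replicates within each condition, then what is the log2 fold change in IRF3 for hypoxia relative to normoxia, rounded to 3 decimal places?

-1.716

CPM(normoxia rep1) = 48872 / 12.69 = 3851.2214
CPM(normoxia rep2) = 37644 / 63.23 = 595.3503
CPM(hypoxia rep1) = 7128 / 15.62 = 456.3380
CPM(hypoxia rep2) = 18303 / 20.41 = 896.7663
mean CPM(normoxia) = 2223.2859; mean CPM(hypoxia) = 676.5522
Fold change = 676.5522 / 2223.2859 = 0.30430
log2(0.30430) = -1.7164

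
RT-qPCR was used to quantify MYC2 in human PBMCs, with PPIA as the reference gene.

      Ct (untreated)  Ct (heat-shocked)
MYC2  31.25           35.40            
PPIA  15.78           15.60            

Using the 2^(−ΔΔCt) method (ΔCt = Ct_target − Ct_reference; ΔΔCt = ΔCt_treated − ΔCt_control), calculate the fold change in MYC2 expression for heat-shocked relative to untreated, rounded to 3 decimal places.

0.050

ΔCt(untreated) = 31.250 − 15.780 = 15.470
ΔCt(heat-shocked) = 35.400 − 15.600 = 19.800
ΔΔCt = 19.800 − 15.470 = 4.330
Fold change = 2^(−4.330) = 0.0497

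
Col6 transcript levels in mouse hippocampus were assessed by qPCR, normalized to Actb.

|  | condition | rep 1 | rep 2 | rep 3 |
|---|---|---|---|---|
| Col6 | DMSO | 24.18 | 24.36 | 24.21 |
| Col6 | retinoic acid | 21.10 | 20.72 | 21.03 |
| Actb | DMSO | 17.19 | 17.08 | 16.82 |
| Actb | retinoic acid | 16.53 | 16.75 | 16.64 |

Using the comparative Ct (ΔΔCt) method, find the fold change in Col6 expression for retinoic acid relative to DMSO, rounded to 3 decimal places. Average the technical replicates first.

Mean Ct: Col6 DMSO 24.250; Col6 retinoic acid 20.950; Actb DMSO 17.030; Actb retinoic acid 16.640
ΔCt(DMSO) = 24.250 − 17.030 = 7.220
ΔCt(retinoic acid) = 20.950 − 16.640 = 4.310
ΔΔCt = 4.310 − 7.220 = -2.910
Fold change = 2^(−(-2.910)) = 2^2.910 = 7.5162

7.516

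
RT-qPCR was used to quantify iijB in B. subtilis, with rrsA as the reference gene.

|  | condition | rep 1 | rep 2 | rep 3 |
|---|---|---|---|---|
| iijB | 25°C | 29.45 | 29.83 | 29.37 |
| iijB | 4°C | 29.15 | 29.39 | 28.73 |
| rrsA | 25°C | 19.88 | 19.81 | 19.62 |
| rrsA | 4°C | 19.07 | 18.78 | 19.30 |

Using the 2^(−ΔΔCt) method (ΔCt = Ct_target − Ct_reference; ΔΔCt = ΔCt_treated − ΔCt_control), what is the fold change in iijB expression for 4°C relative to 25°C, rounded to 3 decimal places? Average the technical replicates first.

0.835

Mean Ct: iijB 25°C 29.550; iijB 4°C 29.090; rrsA 25°C 19.770; rrsA 4°C 19.050
ΔCt(25°C) = 29.550 − 19.770 = 9.780
ΔCt(4°C) = 29.090 − 19.050 = 10.040
ΔΔCt = 10.040 − 9.780 = 0.260
Fold change = 2^(−0.260) = 0.8351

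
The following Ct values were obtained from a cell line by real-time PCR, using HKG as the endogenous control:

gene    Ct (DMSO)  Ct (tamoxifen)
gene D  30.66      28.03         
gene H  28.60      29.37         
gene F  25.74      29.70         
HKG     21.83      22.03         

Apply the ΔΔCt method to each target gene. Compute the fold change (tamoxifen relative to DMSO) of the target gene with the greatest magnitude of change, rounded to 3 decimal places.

0.074

gene D: ΔΔCt = (28.03−22.03) − (30.66−21.83) = 6.00 − 8.83 = -2.83; fold change = 2^2.83 = 7.111
gene H: ΔΔCt = (29.37−22.03) − (28.60−21.83) = 7.34 − 6.77 = 0.57; fold change = 2^-0.57 = 0.674
gene F: ΔΔCt = (29.70−22.03) − (25.74−21.83) = 7.67 − 3.91 = 3.76; fold change = 2^-3.76 = 0.074
gene F has the largest |ΔΔCt| = 3.76.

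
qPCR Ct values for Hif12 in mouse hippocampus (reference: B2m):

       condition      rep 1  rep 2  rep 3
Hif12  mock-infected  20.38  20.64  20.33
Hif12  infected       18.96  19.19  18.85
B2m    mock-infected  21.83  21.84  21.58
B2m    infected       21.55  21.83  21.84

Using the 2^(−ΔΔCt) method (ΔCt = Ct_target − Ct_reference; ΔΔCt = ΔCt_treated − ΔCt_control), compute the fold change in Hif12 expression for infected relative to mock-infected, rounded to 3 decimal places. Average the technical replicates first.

Mean Ct: Hif12 mock-infected 20.450; Hif12 infected 19.000; B2m mock-infected 21.750; B2m infected 21.740
ΔCt(mock-infected) = 20.450 − 21.750 = -1.300
ΔCt(infected) = 19.000 − 21.740 = -2.740
ΔΔCt = -2.740 − (-1.300) = -1.440
Fold change = 2^(−(-1.440)) = 2^1.440 = 2.7132

2.713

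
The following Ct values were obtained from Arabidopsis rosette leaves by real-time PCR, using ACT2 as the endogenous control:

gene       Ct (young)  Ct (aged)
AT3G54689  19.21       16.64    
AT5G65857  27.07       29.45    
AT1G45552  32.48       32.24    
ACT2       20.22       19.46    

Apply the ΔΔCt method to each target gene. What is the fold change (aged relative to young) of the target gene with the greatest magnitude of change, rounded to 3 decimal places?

AT3G54689: ΔΔCt = (16.64−19.46) − (19.21−20.22) = -2.82 − (-1.01) = -1.81; fold change = 2^1.81 = 3.506
AT5G65857: ΔΔCt = (29.45−19.46) − (27.07−20.22) = 9.99 − 6.85 = 3.14; fold change = 2^-3.14 = 0.113
AT1G45552: ΔΔCt = (32.24−19.46) − (32.48−20.22) = 12.78 − 12.26 = 0.52; fold change = 2^-0.52 = 0.697
AT5G65857 has the largest |ΔΔCt| = 3.14.

0.113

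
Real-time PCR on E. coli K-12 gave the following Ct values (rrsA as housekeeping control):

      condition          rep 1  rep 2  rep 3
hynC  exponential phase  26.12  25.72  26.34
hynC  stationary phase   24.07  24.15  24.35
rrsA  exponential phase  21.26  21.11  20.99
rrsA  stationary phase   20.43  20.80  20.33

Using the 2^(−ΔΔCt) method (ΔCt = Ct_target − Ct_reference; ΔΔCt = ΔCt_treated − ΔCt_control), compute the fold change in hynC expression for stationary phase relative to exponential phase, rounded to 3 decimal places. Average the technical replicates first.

Mean Ct: hynC exponential phase 26.060; hynC stationary phase 24.190; rrsA exponential phase 21.120; rrsA stationary phase 20.520
ΔCt(exponential phase) = 26.060 − 21.120 = 4.940
ΔCt(stationary phase) = 24.190 − 20.520 = 3.670
ΔΔCt = 3.670 − 4.940 = -1.270
Fold change = 2^(−(-1.270)) = 2^1.270 = 2.4116

2.412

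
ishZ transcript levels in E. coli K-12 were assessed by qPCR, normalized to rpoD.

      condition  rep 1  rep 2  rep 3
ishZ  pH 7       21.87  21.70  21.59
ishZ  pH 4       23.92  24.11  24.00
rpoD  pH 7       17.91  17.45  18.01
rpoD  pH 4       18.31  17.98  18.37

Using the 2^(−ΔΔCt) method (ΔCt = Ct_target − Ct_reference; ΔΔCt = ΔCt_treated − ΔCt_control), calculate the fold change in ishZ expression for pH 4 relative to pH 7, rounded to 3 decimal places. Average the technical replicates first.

0.275

Mean Ct: ishZ pH 7 21.720; ishZ pH 4 24.010; rpoD pH 7 17.790; rpoD pH 4 18.220
ΔCt(pH 7) = 21.720 − 17.790 = 3.930
ΔCt(pH 4) = 24.010 − 18.220 = 5.790
ΔΔCt = 5.790 − 3.930 = 1.860
Fold change = 2^(−1.860) = 0.2755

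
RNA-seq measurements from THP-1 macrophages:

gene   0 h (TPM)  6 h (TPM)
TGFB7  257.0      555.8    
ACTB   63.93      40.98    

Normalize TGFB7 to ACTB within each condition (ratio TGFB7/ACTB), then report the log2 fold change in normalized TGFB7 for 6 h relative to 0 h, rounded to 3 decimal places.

TGFB7/ACTB (0 h) = 257.0 / 63.93 = 4.02
TGFB7/ACTB (6 h) = 555.8 / 40.98 = 13.563
Fold change = 13.563 / 4.02 = 3.3738
log2(3.3738) = 1.7544

1.754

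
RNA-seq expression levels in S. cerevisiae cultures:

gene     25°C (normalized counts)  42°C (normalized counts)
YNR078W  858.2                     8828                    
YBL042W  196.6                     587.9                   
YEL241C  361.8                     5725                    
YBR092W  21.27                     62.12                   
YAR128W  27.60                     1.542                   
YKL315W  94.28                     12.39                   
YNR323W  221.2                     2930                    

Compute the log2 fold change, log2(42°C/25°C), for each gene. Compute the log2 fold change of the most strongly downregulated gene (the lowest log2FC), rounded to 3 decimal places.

log2(8828/858.2) = 3.363  (YNR078W)
log2(587.9/196.6) = 1.580  (YBL042W)
log2(5725/361.8) = 3.984  (YEL241C)
log2(62.12/21.27) = 1.546  (YBR092W)
log2(1.542/27.60) = -4.162  (YAR128W)
log2(12.39/94.28) = -2.928  (YKL315W)
log2(2930/221.2) = 3.727  (YNR323W)
YAR128W is most strongly downregulated.

-4.162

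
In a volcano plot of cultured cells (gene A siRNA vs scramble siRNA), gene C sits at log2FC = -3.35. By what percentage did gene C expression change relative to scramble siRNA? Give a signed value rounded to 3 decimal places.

Fold change = 2^(-3.35) = 0.0981
Percent change = (FC − 1) × 100% = (0.0981 − 1) × 100 = -90.193%

-90.193%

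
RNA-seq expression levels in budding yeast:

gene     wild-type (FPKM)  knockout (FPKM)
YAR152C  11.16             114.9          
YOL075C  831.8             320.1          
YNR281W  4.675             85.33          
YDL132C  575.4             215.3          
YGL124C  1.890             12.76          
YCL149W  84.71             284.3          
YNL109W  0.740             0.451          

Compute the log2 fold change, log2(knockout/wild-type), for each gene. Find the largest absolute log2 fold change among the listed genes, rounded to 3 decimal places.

log2(114.9/11.16) = 3.364  (YAR152C)
log2(320.1/831.8) = -1.378  (YOL075C)
log2(85.33/4.675) = 4.190  (YNR281W)
log2(215.3/575.4) = -1.418  (YDL132C)
log2(12.76/1.890) = 2.755  (YGL124C)
log2(284.3/84.71) = 1.747  (YCL149W)
log2(0.451/0.740) = -0.714  (YNL109W)
The largest magnitude belongs to YNR281W.

4.190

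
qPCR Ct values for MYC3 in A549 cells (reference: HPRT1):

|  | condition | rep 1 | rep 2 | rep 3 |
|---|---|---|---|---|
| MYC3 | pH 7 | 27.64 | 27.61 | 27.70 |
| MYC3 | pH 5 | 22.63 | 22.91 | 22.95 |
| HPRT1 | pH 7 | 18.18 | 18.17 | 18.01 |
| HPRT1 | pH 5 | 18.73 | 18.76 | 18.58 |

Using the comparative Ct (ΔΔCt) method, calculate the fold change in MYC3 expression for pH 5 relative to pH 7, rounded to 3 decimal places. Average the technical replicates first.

Mean Ct: MYC3 pH 7 27.650; MYC3 pH 5 22.830; HPRT1 pH 7 18.120; HPRT1 pH 5 18.690
ΔCt(pH 7) = 27.650 − 18.120 = 9.530
ΔCt(pH 5) = 22.830 − 18.690 = 4.140
ΔΔCt = 4.140 − 9.530 = -5.390
Fold change = 2^(−(-5.390)) = 2^5.390 = 41.9326

41.933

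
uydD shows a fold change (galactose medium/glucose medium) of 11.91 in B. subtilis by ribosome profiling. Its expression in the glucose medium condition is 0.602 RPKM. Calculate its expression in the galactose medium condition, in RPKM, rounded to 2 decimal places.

7.17

galactose medium expression = 0.602 × 11.91 = 7.17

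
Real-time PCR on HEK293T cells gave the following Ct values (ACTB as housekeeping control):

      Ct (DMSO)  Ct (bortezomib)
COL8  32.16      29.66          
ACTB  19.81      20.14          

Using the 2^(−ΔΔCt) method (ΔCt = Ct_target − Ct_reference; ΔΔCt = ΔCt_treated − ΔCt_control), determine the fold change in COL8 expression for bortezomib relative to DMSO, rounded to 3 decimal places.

ΔCt(DMSO) = 32.160 − 19.810 = 12.350
ΔCt(bortezomib) = 29.660 − 20.140 = 9.520
ΔΔCt = 9.520 − 12.350 = -2.830
Fold change = 2^(−(-2.830)) = 2^2.830 = 7.1107

7.111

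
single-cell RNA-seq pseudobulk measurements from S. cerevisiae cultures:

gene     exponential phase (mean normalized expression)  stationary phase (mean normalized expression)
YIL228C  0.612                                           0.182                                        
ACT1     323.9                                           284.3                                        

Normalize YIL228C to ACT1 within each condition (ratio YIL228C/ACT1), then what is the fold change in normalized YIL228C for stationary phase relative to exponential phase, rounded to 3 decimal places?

YIL228C/ACT1 (exponential phase) = 0.612 / 323.9 = 0.0018895
YIL228C/ACT1 (stationary phase) = 0.182 / 284.3 = 0.00064017
Fold change = 0.00064017 / 0.0018895 = 0.3388

0.339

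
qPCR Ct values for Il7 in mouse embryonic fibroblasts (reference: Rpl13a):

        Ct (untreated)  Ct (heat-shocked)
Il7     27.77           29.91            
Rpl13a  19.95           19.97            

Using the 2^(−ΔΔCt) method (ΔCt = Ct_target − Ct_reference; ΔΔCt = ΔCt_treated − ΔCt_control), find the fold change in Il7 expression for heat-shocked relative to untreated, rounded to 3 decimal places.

ΔCt(untreated) = 27.770 − 19.950 = 7.820
ΔCt(heat-shocked) = 29.910 − 19.970 = 9.940
ΔΔCt = 9.940 − 7.820 = 2.120
Fold change = 2^(−2.120) = 0.2300

0.230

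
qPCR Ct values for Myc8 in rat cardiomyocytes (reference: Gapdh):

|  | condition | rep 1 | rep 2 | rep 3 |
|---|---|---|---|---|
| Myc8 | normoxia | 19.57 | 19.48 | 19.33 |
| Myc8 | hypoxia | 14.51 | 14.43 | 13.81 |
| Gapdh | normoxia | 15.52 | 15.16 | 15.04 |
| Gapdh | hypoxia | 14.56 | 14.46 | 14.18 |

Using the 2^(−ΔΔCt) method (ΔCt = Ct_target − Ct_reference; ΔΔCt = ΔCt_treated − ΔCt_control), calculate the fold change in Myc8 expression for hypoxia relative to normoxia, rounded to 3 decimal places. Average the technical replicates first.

20.678

Mean Ct: Myc8 normoxia 19.460; Myc8 hypoxia 14.250; Gapdh normoxia 15.240; Gapdh hypoxia 14.400
ΔCt(normoxia) = 19.460 − 15.240 = 4.220
ΔCt(hypoxia) = 14.250 − 14.400 = -0.150
ΔΔCt = -0.150 − 4.220 = -4.370
Fold change = 2^(−(-4.370)) = 2^4.370 = 20.6776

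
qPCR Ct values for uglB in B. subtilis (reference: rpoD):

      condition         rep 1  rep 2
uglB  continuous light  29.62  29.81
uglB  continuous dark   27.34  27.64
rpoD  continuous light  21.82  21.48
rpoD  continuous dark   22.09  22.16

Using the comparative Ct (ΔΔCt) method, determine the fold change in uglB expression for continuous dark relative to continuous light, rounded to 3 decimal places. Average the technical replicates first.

6.498

Mean Ct: uglB continuous light 29.715; uglB continuous dark 27.490; rpoD continuous light 21.650; rpoD continuous dark 22.125
ΔCt(continuous light) = 29.715 − 21.650 = 8.065
ΔCt(continuous dark) = 27.490 − 22.125 = 5.365
ΔΔCt = 5.365 − 8.065 = -2.700
Fold change = 2^(−(-2.700)) = 2^2.700 = 6.4980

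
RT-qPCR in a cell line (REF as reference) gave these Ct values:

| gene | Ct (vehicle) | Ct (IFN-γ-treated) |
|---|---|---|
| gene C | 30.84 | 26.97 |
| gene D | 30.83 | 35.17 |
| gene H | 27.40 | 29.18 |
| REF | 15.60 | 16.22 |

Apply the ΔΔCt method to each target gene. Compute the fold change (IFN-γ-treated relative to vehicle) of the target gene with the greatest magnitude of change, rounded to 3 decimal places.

22.471

gene C: ΔΔCt = (26.97−16.22) − (30.84−15.60) = 10.75 − 15.24 = -4.49; fold change = 2^4.49 = 22.471
gene D: ΔΔCt = (35.17−16.22) − (30.83−15.60) = 18.95 − 15.23 = 3.72; fold change = 2^-3.72 = 0.076
gene H: ΔΔCt = (29.18−16.22) − (27.40−15.60) = 12.96 − 11.80 = 1.16; fold change = 2^-1.16 = 0.448
gene C has the largest |ΔΔCt| = 4.49.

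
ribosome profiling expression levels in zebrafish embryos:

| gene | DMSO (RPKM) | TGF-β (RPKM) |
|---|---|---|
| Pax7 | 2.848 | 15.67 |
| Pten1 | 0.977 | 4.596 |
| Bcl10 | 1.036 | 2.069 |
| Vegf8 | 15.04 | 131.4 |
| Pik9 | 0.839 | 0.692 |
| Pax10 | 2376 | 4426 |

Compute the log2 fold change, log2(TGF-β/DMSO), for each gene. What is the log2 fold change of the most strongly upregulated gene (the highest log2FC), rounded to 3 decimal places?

3.127

log2(15.67/2.848) = 2.460  (Pax7)
log2(4.596/0.977) = 2.234  (Pten1)
log2(2.069/1.036) = 0.998  (Bcl10)
log2(131.4/15.04) = 3.127  (Vegf8)
log2(0.692/0.839) = -0.278  (Pik9)
log2(4426/2376) = 0.897  (Pax10)
Vegf8 is most strongly upregulated.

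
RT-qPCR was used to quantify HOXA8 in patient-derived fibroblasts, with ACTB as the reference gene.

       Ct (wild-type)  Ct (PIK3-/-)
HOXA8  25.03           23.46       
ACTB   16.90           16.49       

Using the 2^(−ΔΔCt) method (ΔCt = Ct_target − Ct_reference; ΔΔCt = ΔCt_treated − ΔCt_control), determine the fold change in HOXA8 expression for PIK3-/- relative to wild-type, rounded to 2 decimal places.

ΔCt(wild-type) = 25.030 − 16.900 = 8.130
ΔCt(PIK3-/-) = 23.460 − 16.490 = 6.970
ΔΔCt = 6.970 − 8.130 = -1.160
Fold change = 2^(−(-1.160)) = 2^1.160 = 2.235

2.23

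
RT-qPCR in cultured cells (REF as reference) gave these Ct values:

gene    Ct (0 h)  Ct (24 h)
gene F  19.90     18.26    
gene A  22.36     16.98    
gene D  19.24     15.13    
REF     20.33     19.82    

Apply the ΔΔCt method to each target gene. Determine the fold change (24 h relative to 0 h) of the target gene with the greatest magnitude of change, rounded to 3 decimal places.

29.243

gene F: ΔΔCt = (18.26−19.82) − (19.90−20.33) = -1.56 − (-0.43) = -1.13; fold change = 2^1.13 = 2.189
gene A: ΔΔCt = (16.98−19.82) − (22.36−20.33) = -2.84 − 2.03 = -4.87; fold change = 2^4.87 = 29.243
gene D: ΔΔCt = (15.13−19.82) − (19.24−20.33) = -4.69 − (-1.09) = -3.60; fold change = 2^3.60 = 12.126
gene A has the largest |ΔΔCt| = 4.87.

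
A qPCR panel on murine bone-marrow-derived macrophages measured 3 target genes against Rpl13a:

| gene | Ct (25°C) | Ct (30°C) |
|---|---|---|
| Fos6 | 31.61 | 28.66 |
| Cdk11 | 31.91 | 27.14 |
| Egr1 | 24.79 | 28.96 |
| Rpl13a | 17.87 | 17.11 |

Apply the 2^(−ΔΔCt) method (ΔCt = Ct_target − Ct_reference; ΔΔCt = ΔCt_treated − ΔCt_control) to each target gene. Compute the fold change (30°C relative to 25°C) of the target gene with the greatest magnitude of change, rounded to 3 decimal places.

Fos6: ΔΔCt = (28.66−17.11) − (31.61−17.87) = 11.55 − 13.74 = -2.19; fold change = 2^2.19 = 4.563
Cdk11: ΔΔCt = (27.14−17.11) − (31.91−17.87) = 10.03 − 14.04 = -4.01; fold change = 2^4.01 = 16.111
Egr1: ΔΔCt = (28.96−17.11) − (24.79−17.87) = 11.85 − 6.92 = 4.93; fold change = 2^-4.93 = 0.033
Egr1 has the largest |ΔΔCt| = 4.93.

0.033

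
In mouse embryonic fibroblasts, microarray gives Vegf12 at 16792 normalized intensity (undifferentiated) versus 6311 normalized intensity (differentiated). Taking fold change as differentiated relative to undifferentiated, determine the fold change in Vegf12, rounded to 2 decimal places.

0.38

Fold change = 6311 / 16792 = 0.376
Vegf12 is downregulated.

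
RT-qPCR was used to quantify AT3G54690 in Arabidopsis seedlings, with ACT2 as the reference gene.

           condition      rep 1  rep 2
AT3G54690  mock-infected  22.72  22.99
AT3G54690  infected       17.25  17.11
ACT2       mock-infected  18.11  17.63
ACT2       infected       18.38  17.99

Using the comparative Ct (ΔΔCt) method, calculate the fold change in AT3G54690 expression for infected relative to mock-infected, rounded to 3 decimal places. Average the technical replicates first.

63.558

Mean Ct: AT3G54690 mock-infected 22.855; AT3G54690 infected 17.180; ACT2 mock-infected 17.870; ACT2 infected 18.185
ΔCt(mock-infected) = 22.855 − 17.870 = 4.985
ΔCt(infected) = 17.180 − 18.185 = -1.005
ΔΔCt = -1.005 − 4.985 = -5.990
Fold change = 2^(−(-5.990)) = 2^5.990 = 63.5579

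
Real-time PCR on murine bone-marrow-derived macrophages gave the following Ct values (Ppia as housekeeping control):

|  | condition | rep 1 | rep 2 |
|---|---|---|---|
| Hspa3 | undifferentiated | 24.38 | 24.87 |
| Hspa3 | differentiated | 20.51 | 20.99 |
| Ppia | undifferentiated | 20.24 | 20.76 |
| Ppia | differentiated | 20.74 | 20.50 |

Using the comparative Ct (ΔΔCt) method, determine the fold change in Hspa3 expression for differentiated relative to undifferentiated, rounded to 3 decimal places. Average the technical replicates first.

15.945

Mean Ct: Hspa3 undifferentiated 24.625; Hspa3 differentiated 20.750; Ppia undifferentiated 20.500; Ppia differentiated 20.620
ΔCt(undifferentiated) = 24.625 − 20.500 = 4.125
ΔCt(differentiated) = 20.750 − 20.620 = 0.130
ΔΔCt = 0.130 − 4.125 = -3.995
Fold change = 2^(−(-3.995)) = 2^3.995 = 15.9446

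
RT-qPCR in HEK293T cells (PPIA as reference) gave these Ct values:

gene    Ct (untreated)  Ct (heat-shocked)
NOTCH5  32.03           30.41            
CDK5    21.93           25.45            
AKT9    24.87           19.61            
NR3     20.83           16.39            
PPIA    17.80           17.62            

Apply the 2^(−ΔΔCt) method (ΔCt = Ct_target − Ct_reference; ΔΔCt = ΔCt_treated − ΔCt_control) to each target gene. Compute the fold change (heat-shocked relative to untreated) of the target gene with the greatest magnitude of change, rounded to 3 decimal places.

NOTCH5: ΔΔCt = (30.41−17.62) − (32.03−17.80) = 12.79 − 14.23 = -1.44; fold change = 2^1.44 = 2.713
CDK5: ΔΔCt = (25.45−17.62) − (21.93−17.80) = 7.83 − 4.13 = 3.70; fold change = 2^-3.70 = 0.077
AKT9: ΔΔCt = (19.61−17.62) − (24.87−17.80) = 1.99 − 7.07 = -5.08; fold change = 2^5.08 = 33.825
NR3: ΔΔCt = (16.39−17.62) − (20.83−17.80) = -1.23 − 3.03 = -4.26; fold change = 2^4.26 = 19.160
AKT9 has the largest |ΔΔCt| = 5.08.

33.825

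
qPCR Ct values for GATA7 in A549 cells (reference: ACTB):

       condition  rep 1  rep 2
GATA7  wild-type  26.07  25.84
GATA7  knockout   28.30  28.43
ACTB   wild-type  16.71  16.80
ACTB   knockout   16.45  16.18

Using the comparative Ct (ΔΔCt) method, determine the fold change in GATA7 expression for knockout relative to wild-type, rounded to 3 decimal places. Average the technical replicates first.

Mean Ct: GATA7 wild-type 25.955; GATA7 knockout 28.365; ACTB wild-type 16.755; ACTB knockout 16.315
ΔCt(wild-type) = 25.955 − 16.755 = 9.200
ΔCt(knockout) = 28.365 − 16.315 = 12.050
ΔΔCt = 12.050 − 9.200 = 2.850
Fold change = 2^(−2.850) = 0.1387

0.139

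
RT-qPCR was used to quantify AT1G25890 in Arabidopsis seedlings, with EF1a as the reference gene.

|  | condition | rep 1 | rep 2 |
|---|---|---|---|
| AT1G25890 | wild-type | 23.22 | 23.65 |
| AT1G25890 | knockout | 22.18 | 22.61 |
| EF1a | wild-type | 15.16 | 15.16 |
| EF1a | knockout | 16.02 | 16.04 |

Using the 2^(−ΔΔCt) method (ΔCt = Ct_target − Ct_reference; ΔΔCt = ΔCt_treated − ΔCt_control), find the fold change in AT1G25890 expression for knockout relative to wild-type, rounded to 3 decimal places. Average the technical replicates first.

3.758

Mean Ct: AT1G25890 wild-type 23.435; AT1G25890 knockout 22.395; EF1a wild-type 15.160; EF1a knockout 16.030
ΔCt(wild-type) = 23.435 − 15.160 = 8.275
ΔCt(knockout) = 22.395 − 16.030 = 6.365
ΔΔCt = 6.365 − 8.275 = -1.910
Fold change = 2^(−(-1.910)) = 2^1.910 = 3.7581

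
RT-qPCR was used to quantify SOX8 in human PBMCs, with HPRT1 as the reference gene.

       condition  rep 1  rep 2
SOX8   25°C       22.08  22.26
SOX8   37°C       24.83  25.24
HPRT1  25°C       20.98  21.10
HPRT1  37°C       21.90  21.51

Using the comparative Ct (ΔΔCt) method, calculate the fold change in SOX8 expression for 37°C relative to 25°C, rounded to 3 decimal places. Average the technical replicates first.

0.218

Mean Ct: SOX8 25°C 22.170; SOX8 37°C 25.035; HPRT1 25°C 21.040; HPRT1 37°C 21.705
ΔCt(25°C) = 22.170 − 21.040 = 1.130
ΔCt(37°C) = 25.035 − 21.705 = 3.330
ΔΔCt = 3.330 − 1.130 = 2.200
Fold change = 2^(−2.200) = 0.2176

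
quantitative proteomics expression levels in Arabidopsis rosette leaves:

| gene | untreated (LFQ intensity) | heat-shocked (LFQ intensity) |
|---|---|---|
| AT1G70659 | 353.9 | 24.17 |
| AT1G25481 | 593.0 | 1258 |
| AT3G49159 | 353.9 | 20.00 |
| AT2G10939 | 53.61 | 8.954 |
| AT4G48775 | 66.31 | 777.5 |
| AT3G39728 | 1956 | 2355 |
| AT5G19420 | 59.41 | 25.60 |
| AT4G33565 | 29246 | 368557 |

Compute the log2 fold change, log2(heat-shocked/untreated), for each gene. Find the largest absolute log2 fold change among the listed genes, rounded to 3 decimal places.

4.145

log2(24.17/353.9) = -3.872  (AT1G70659)
log2(1258/593.0) = 1.085  (AT1G25481)
log2(20.00/353.9) = -4.145  (AT3G49159)
log2(8.954/53.61) = -2.582  (AT2G10939)
log2(777.5/66.31) = 3.552  (AT4G48775)
log2(2355/1956) = 0.268  (AT3G39728)
log2(25.60/59.41) = -1.215  (AT5G19420)
log2(368557/29246) = 3.656  (AT4G33565)
The largest magnitude belongs to AT3G49159.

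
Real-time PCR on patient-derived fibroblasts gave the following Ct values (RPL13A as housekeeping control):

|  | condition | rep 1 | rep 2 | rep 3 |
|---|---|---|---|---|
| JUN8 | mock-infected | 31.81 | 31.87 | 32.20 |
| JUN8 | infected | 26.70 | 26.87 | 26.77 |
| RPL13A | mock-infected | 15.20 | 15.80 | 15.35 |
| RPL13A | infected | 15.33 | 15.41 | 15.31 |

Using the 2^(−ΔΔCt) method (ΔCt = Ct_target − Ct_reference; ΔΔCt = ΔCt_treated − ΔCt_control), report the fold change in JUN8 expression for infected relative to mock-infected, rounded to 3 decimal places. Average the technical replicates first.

Mean Ct: JUN8 mock-infected 31.960; JUN8 infected 26.780; RPL13A mock-infected 15.450; RPL13A infected 15.350
ΔCt(mock-infected) = 31.960 − 15.450 = 16.510
ΔCt(infected) = 26.780 − 15.350 = 11.430
ΔΔCt = 11.430 − 16.510 = -5.080
Fold change = 2^(−(-5.080)) = 2^5.080 = 33.8246

33.825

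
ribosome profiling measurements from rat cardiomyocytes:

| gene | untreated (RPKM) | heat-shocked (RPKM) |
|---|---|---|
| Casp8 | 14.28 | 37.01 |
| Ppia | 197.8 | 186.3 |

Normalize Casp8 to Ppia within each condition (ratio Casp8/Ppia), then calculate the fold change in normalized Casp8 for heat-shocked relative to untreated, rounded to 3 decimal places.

Casp8/Ppia (untreated) = 14.28 / 197.8 = 0.072194
Casp8/Ppia (heat-shocked) = 37.01 / 186.3 = 0.19866
Fold change = 0.19866 / 0.072194 = 2.7517

2.752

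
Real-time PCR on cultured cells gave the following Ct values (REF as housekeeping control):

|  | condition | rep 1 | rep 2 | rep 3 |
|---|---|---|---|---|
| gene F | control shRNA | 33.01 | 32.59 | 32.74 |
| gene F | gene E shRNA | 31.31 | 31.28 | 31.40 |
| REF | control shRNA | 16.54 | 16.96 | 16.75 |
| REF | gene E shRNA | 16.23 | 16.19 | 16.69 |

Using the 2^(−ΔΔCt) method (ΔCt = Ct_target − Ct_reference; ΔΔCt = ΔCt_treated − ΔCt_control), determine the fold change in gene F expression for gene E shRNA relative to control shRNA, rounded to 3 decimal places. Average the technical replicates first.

2.099

Mean Ct: gene F control shRNA 32.780; gene F gene E shRNA 31.330; REF control shRNA 16.750; REF gene E shRNA 16.370
ΔCt(control shRNA) = 32.780 − 16.750 = 16.030
ΔCt(gene E shRNA) = 31.330 − 16.370 = 14.960
ΔΔCt = 14.960 − 16.030 = -1.070
Fold change = 2^(−(-1.070)) = 2^1.070 = 2.0994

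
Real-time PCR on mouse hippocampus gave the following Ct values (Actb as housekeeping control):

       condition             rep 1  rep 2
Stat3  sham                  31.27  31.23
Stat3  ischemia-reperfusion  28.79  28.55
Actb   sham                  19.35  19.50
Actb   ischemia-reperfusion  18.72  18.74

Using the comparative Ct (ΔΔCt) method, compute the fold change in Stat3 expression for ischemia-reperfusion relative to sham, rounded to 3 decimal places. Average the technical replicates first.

Mean Ct: Stat3 sham 31.250; Stat3 ischemia-reperfusion 28.670; Actb sham 19.425; Actb ischemia-reperfusion 18.730
ΔCt(sham) = 31.250 − 19.425 = 11.825
ΔCt(ischemia-reperfusion) = 28.670 − 18.730 = 9.940
ΔΔCt = 9.940 − 11.825 = -1.885
Fold change = 2^(−(-1.885)) = 2^1.885 = 3.6935

3.694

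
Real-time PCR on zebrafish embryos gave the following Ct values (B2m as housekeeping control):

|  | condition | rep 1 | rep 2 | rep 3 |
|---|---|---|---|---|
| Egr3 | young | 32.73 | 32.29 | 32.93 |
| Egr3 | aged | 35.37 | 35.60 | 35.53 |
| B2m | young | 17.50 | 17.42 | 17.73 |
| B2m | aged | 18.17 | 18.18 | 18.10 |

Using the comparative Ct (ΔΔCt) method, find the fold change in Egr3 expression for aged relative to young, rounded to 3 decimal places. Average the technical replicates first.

Mean Ct: Egr3 young 32.650; Egr3 aged 35.500; B2m young 17.550; B2m aged 18.150
ΔCt(young) = 32.650 − 17.550 = 15.100
ΔCt(aged) = 35.500 − 18.150 = 17.350
ΔΔCt = 17.350 − 15.100 = 2.250
Fold change = 2^(−2.250) = 0.2102

0.210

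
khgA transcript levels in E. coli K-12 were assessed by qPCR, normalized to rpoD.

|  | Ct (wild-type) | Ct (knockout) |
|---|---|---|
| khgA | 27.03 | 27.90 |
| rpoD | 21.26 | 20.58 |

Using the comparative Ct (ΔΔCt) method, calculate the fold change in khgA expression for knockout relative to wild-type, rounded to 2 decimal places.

ΔCt(wild-type) = 27.030 − 21.260 = 5.770
ΔCt(knockout) = 27.900 − 20.580 = 7.320
ΔΔCt = 7.320 − 5.770 = 1.550
Fold change = 2^(−1.550) = 0.342

0.34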